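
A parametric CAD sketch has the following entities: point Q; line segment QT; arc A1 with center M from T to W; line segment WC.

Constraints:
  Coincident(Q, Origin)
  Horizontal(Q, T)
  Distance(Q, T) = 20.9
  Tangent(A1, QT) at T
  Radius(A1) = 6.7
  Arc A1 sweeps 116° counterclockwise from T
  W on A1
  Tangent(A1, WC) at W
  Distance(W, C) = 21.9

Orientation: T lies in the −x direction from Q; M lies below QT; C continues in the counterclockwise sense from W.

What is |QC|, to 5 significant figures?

34.055

On A1, T sits at bearing 90° from M; a 116° counterclockwise sweep puts W at bearing 206°, so W = M + 6.7·(cos 206°, sin 206°) = (-26.922, -9.6371). Since A1 is tangent to WC there, MW ⟂ WC, so WC runs along (−sin 206°, cos 206°); with |WC| = 21.9, C = (-17.322, -29.321). Then |QC| = |C − Q| = 34.055.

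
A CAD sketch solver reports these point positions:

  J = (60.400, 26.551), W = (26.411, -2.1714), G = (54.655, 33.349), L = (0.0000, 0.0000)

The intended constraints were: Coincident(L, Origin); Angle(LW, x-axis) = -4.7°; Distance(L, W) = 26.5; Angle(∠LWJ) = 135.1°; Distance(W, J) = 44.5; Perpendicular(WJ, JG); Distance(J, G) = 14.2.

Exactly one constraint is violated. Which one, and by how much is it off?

Distance(J, G) = 14.2 — off by 5.30.

L = (0.00, 0.00) ✓; LW at -4.700° ✓; |LW| = 26.50 ✓; ∠LWJ = 135.1° ✓; |WJ| = 44.50 ✓; ∠(WJ, JG) = 90.00° ✓; |JG| = 8.900 ✗.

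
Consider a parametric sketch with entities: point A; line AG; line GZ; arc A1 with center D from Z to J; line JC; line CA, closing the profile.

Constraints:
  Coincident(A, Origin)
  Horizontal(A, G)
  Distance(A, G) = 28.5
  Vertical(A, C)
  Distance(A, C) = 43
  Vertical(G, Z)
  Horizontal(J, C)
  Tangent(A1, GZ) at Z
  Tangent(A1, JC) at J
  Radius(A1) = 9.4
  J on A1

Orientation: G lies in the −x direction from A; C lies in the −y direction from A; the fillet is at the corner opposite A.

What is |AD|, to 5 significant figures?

38.649

A and C share the same x with |AC| = 43.0 and C on the −y side, so C = (0.0000, -43.000). The virtual corner opposite A is at (-28.500, -43.000). The tangent condition forces DZ to be normal to GZ and tangency of A1 to JC means the radius DJ is perpendicular to JC, with radius 9.4, so the center D sits 9.4 in from both sides at D = (-19.100, -33.600). Then |AD| = |D − A| = 38.649.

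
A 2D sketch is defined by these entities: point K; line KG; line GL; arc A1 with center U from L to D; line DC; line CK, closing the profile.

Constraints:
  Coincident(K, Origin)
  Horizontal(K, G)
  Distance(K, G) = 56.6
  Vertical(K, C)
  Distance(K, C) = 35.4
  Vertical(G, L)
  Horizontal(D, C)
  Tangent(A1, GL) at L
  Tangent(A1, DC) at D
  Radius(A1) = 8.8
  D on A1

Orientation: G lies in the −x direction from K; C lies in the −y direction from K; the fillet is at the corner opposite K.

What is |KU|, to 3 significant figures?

54.7

K and C share the same x with |KC| = 35.4 and C on the −y side, so C = (0.00, -35.4). The virtual corner opposite K is at (-56.6, -35.4). The tangent condition forces UL to be normal to GL and the tangent condition forces UD to be normal to DC, with radius 8.8, so the center U sits 8.8 in from both sides at U = (-47.8, -26.6). Then |KU| = |U − K| = 54.7.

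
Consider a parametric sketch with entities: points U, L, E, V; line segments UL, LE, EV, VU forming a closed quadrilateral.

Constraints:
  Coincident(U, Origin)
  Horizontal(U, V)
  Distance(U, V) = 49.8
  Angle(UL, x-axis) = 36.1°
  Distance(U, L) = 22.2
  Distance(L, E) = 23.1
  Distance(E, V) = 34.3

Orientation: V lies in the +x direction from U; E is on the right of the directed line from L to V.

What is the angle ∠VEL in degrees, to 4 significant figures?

70.70°

Checks: |LE| = 23.10 ✓; |EV| = 34.30 ✓.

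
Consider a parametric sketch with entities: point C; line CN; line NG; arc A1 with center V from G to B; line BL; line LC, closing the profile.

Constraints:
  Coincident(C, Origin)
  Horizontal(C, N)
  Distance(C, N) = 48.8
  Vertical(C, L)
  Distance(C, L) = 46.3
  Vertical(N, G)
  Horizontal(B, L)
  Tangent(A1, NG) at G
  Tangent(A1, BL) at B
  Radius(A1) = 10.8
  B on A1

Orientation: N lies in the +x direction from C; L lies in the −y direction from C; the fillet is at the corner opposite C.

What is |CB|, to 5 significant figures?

59.897

C is at the origin; C and N share the same y with |CN| = 48.8 and N on the +x side, so N = (48.800, 0.0000). C and L share the same x with |CL| = 46.3 and L on the −y side, so L = (0.0000, -46.300). The virtual corner opposite C is at (48.800, -46.300). Tangency of A1 to NG means the radius VG is perpendicular to NG and tangency of A1 to BL means the radius VB is perpendicular to BL, with radius 10.8, so the center V sits 10.8 in from both sides at V = (38.000, -35.500). That places the tangent points at G = (48.800, -35.500) on NG and B = (38.000, -46.300) on BL. Then |CB| = |B − C| = 59.897.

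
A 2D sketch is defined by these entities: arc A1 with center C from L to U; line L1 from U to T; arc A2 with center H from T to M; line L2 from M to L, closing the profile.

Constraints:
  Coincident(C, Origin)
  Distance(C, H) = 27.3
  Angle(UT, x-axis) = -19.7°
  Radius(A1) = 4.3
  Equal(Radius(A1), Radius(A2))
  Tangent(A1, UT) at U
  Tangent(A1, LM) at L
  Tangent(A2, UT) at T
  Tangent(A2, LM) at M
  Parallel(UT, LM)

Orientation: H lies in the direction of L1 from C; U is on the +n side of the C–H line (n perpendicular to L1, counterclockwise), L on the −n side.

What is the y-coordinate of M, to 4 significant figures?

-13.25

Tangency of A1 to both parallel lines with radius 4.3 puts U and L at C ± 4.3·n: U = (1.450, 4.048), L = (-1.450, -4.048). Equal radii place T and M the same way about H: T = H + 4.3·n = (27.15, -5.154), M = H − 4.3·n = (24.25, -13.25). So M.y = -13.25.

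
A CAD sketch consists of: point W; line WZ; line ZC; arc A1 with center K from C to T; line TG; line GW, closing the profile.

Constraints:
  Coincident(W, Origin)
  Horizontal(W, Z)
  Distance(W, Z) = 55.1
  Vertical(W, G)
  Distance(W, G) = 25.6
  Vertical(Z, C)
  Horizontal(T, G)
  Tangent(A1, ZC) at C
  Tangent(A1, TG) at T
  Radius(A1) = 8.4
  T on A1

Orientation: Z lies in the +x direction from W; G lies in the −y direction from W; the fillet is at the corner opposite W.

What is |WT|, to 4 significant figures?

53.26

W is at the origin; WZ is horizontal with |WZ| = 55.1 and Z on the +x side, so Z = (55.10, 0.000). W and G share the same x with |WG| = 25.6 and G on the −y side, so G = (0.000, -25.60). The virtual corner opposite W is at (55.10, -25.60). The tangent condition forces KC to be normal to ZC and tangency of A1 to TG means the radius KT is perpendicular to TG, with radius 8.4, so the center K sits 8.4 in from both sides at K = (46.70, -17.20). That places the tangent points at C = (55.10, -17.20) on ZC and T = (46.70, -25.60) on TG. Then |WT| = |T − W| = 53.26.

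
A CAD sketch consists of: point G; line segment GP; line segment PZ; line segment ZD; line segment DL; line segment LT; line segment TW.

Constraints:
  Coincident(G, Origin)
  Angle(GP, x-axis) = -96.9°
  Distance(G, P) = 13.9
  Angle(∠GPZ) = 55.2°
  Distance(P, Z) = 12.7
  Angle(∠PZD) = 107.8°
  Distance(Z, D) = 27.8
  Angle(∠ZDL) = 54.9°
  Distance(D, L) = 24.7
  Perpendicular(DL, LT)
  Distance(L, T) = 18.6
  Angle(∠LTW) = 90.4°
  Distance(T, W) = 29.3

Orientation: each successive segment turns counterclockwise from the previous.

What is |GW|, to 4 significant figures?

23.30

DL is perpendicular to LT, so LT runs at -44.80°; with |LT| = 18.6, T = (0.4723, -11.12). ∠LTW = 90.4° gives TW at 44.80° from the x-axis; with |TW| = 29.3, W = (21.26, 9.526). Then |GW| = |W − G| = 23.30.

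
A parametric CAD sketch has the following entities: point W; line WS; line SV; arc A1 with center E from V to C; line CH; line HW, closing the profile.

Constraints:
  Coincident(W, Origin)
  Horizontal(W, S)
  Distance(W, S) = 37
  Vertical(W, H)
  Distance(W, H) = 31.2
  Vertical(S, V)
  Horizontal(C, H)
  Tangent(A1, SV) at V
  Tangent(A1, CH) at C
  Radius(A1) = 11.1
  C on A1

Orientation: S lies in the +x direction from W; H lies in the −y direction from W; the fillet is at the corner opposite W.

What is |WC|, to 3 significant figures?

40.5

W is at the origin; W and S share the same y with |WS| = 37.0 and S on the +x side, so S = (37.0, 0.00). W and H share the same x with |WH| = 31.2 and H on the −y side, so H = (0.00, -31.2). The virtual corner opposite W is at (37.0, -31.2). Since A1 is tangent to SV there, EV ⟂ SV and A1 meets CH tangentially, so EC is at right angles to CH, with radius 11.1, so the center E sits 11.1 in from both sides at E = (25.9, -20.1). That places the tangent points at V = (37.0, -20.1) on SV and C = (25.9, -31.2) on CH. Then |WC| = |C − W| = 40.5.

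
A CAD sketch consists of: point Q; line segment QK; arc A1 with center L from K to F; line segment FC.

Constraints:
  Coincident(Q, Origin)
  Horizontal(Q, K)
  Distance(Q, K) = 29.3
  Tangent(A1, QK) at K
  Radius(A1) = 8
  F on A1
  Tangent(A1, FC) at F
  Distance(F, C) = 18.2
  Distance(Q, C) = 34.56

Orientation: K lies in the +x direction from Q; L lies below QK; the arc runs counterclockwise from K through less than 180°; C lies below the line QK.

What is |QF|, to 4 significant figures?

22.89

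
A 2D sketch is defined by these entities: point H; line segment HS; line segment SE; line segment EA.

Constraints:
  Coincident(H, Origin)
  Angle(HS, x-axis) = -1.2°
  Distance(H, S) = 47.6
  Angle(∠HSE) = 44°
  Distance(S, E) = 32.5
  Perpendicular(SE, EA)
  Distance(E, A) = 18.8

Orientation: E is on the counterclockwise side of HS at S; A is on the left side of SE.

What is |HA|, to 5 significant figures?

14.372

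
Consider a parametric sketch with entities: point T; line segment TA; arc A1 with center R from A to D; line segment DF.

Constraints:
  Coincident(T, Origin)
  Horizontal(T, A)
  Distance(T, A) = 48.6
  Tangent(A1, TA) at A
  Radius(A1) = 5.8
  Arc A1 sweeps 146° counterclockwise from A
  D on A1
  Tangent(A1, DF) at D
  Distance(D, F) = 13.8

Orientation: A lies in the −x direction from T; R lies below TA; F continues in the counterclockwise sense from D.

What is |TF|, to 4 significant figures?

44.36

On A1, A sits at bearing 90° from R; a 146° counterclockwise sweep puts D at bearing 236°, so D = R + 5.8·(cos 236°, sin 236°) = (-51.84, -10.61). Since A1 is tangent to DF there, RD ⟂ DF, so DF runs along (−sin 236°, cos 236°); with |DF| = 13.8, F = (-40.40, -18.33). Then |TF| = |F − T| = 44.36.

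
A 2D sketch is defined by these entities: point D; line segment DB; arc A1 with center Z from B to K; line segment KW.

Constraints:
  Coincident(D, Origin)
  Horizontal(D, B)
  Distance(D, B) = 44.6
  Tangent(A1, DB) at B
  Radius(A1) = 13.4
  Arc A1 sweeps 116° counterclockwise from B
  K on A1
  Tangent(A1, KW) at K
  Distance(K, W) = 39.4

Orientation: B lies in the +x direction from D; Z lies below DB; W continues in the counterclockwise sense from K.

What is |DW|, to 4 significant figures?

73.98

D is at the origin; D and B share the same y with |DB| = 44.6 and B on the +x side, so B = (44.60, 0.000). Since A1 is tangent to DB there, ZB ⟂ DB, so Z = B + (0, -13.4) = (44.60, -13.40). On A1, B sits at bearing 90° from Z; a 116° counterclockwise sweep puts K at bearing 206°, so K = Z + 13.4·(cos 206°, sin 206°) = (32.56, -19.27). Since A1 is tangent to KW there, ZK ⟂ KW, so KW runs along (−sin 206°, cos 206°); with |KW| = 39.4, W = (49.83, -54.69). Then |DW| = |W − D| = 73.98.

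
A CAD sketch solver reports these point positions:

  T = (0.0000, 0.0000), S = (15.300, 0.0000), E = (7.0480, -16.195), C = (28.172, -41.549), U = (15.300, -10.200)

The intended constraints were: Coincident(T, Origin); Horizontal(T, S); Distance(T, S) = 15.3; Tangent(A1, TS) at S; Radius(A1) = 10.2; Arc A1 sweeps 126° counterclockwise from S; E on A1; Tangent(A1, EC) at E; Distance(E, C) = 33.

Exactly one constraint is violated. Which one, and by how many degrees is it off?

Tangent(A1, EC) at E — off by 3.80°.

T = (0.00, 0.00) ✓; T.y = 0.00, S.y = 0.00 ✓; |TS| = 15.30 ✓; ∠(US, ST) = 90.00° ✓; |US| = 10.20 ✓; bearing(U→E) − bearing(U→S) = 126.0° ✓; |UE| = 10.20 ✓; ∠(UE, EC) = 86.20° ✗; |EC| = 33.00 ✓.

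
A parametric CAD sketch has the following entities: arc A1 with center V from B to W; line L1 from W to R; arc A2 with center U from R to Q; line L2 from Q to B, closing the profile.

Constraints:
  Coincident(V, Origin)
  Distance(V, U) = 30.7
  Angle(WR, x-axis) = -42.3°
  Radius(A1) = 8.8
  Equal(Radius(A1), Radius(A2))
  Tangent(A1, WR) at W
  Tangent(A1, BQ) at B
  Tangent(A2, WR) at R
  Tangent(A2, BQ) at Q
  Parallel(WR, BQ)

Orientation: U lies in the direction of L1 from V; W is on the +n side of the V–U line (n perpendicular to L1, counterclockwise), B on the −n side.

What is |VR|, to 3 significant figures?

31.9

The slot axis is L1's direction at -42.3°, so u = (cos -42.3°, sin -42.3°) = (0.740, -0.673) and n = (−sin -42.3°, cos -42.3°) = (0.673, 0.740). V is at the origin and U lies 30.7 along u from V, so U = 30.7·u = (22.7, -20.7). Tangency of A1 to both parallel lines with radius 8.8 puts W and B at V ± 8.8·n: W = (5.92, 6.51), B = (-5.92, -6.51). Equal radii place R and Q the same way about U: R = U + 8.8·n = (28.6, -14.2), Q = U − 8.8·n = (16.8, -27.2). Then |VR| = |R − V| = 31.9.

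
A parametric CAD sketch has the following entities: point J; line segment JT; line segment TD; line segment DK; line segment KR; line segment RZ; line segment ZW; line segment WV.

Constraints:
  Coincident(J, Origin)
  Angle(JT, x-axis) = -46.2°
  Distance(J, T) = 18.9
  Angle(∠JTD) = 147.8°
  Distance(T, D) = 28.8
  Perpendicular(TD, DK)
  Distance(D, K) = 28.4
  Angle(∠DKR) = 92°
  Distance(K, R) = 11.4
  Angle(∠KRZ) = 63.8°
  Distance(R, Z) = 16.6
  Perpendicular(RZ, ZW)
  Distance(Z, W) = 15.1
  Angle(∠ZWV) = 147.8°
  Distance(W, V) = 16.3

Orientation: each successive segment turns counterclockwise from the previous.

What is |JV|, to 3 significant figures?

67.2

RZ ⟂ ZW, so ZW runs at 10.2°; with |ZW| = 15.1, W = (54.7, -3.57). ∠ZWV = 147.8° gives WV at 42.4° from the x-axis; with |WV| = 16.3, V = (66.8, 7.42). Then |JV| = |V − J| = 67.2.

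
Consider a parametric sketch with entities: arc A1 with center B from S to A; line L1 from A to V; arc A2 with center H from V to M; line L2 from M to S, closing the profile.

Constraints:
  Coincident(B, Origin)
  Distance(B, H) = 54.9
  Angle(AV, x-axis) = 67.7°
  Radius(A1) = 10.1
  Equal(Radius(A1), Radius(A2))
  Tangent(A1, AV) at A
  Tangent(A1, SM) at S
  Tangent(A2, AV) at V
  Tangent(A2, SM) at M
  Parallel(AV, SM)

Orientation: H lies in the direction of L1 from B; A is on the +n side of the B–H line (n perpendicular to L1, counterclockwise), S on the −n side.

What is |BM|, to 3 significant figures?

55.8

Tangency of A1 to both parallel lines with radius 10.1 puts A and S at B ± 10.1·n: A = (-9.34, 3.83), S = (9.34, -3.83). Equal radii place V and M the same way about H: V = H + 10.1·n = (11.5, 54.6), M = H − 10.1·n = (30.2, 47.0). Then |BM| = |M − B| = 55.8.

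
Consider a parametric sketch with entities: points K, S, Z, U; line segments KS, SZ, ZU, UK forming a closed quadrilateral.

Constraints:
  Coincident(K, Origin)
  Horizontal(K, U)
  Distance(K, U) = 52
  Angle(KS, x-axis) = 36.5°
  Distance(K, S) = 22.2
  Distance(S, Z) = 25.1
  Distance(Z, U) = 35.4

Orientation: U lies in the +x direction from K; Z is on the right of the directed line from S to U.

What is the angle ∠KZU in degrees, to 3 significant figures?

128°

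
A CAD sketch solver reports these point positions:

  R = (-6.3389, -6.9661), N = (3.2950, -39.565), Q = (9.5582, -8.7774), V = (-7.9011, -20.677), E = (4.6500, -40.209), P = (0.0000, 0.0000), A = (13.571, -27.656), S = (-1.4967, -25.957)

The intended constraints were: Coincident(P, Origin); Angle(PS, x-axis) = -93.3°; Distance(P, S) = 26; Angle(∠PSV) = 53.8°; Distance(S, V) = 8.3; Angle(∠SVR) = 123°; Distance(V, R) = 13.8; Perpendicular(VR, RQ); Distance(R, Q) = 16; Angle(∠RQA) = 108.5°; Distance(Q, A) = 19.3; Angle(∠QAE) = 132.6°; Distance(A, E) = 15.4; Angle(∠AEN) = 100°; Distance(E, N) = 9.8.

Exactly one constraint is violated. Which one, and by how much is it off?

Distance(E, N) = 9.8 — off by 8.30.

P = (0.00, 0.00) ✓; PS at -93.30° ✓; |PS| = 26.00 ✓; ∠PSV = 53.80° ✓; |SV| = 8.300 ✓; ∠SVR = 123.0° ✓; |VR| = 13.80 ✓; ∠(VR, RQ) = 90.00° ✓; |RQ| = 16.00 ✓; ∠RQA = 108.5° ✓; |QA| = 19.30 ✓; ∠QAE = 132.6° ✓; |AE| = 15.40 ✓; ∠AEN = 99.98° ✓; |EN| = 1.500 ✗.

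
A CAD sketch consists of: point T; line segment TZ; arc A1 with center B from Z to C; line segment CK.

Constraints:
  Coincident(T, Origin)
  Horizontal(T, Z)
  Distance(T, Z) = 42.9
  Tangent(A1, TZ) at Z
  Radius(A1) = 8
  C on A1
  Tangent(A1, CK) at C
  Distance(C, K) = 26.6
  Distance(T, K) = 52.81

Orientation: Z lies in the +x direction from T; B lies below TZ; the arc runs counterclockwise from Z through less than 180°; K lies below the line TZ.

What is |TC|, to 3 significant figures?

36.2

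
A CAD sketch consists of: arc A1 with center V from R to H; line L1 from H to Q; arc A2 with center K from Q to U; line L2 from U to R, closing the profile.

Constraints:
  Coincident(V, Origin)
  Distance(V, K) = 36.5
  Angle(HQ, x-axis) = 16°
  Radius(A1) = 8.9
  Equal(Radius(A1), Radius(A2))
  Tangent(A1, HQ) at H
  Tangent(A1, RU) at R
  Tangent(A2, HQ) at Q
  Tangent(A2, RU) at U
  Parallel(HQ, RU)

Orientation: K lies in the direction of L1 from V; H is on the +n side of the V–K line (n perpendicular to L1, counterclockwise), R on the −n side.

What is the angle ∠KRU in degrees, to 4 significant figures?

13.70°

Tangency of A1 to both parallel lines with radius 8.9 puts H and R at V ± 8.9·n: H = (-2.453, 8.555), R = (2.453, -8.555). Equal radii place Q and U the same way about K: Q = K + 8.9·n = (32.63, 18.62), U = K − 8.9·n = (37.54, 1.506). Then cos ∠KRU = RK·RU / (|RK||RU|), giving 13.70°.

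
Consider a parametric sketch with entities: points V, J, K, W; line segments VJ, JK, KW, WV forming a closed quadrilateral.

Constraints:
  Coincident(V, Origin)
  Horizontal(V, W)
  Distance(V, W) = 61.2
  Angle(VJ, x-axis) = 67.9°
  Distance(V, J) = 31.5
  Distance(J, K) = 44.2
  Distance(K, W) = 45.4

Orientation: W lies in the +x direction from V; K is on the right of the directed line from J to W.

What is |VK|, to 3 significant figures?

23.3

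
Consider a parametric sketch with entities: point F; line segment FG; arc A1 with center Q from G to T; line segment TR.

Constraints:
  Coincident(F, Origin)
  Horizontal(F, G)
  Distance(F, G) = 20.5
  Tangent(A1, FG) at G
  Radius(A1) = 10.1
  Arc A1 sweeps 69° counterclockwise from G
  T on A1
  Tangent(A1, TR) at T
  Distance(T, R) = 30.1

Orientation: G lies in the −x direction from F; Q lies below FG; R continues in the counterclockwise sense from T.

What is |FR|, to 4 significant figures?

53.42

F is at the origin; FG is horizontal with |FG| = 20.5 and G on the −x side, so G = (-20.50, 0.000). A1 meets FG tangentially, so QG is at right angles to FG, so Q = G + (0, -10.1) = (-20.50, -10.10). On A1, G sits at bearing 90° from Q; a 69° counterclockwise sweep puts T at bearing 159°, so T = Q + 10.1·(cos 159°, sin 159°) = (-29.93, -6.480). Tangency of A1 to TR means the radius QT is perpendicular to TR, so TR runs along (−sin 159°, cos 159°); with |TR| = 30.1, R = (-40.72, -34.58). Then |FR| = |R − F| = 53.42.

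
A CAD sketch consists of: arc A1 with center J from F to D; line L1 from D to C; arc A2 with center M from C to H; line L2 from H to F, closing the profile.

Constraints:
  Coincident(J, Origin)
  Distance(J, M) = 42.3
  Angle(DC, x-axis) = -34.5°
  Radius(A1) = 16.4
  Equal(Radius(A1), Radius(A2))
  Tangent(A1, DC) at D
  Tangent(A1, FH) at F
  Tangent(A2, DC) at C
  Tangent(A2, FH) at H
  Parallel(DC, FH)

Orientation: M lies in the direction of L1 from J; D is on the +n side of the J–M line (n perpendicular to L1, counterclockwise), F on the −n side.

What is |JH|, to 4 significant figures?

45.37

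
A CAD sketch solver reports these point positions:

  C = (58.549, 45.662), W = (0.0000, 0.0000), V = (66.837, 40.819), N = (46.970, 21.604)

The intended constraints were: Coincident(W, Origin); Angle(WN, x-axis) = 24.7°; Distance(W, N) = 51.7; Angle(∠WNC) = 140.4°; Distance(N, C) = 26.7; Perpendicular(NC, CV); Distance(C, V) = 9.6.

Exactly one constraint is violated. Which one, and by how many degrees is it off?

Perpendicular(NC, CV) — off by 4.60°.

W = (0.00, 0.00) ✓; WN at 24.70° ✓; |WN| = 51.70 ✓; ∠WNC = 140.4° ✓; |NC| = 26.70 ✓; ∠(NC, CV) = 94.60° ✗; |CV| = 9.599 ✓.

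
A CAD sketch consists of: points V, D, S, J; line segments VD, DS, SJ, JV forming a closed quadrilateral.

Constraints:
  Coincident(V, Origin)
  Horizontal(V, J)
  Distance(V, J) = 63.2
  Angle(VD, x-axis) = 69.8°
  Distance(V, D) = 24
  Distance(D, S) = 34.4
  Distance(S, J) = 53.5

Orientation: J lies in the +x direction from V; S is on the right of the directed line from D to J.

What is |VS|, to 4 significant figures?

16.12

V is at the origin; VJ is horizontal with |VJ| = 63.2 and J in +x, so J = (63.2, 0). VD runs at 69.8° with |VD| = 24.0, so D = (8.287, 22.52). S is determined by |DS| = 34.4 and |SJ| = 53.5 together: it lies at the intersection of circle(D, 34.4) and circle(J, 53.5). With |DJ| = 59.35, the foot of the radical line on DJ is 15.53 from D and the perpendicular offset is √(34.4² − 15.53²) = 30.69. Taking the right-of-DJ solution: S = (11.01, -11.77).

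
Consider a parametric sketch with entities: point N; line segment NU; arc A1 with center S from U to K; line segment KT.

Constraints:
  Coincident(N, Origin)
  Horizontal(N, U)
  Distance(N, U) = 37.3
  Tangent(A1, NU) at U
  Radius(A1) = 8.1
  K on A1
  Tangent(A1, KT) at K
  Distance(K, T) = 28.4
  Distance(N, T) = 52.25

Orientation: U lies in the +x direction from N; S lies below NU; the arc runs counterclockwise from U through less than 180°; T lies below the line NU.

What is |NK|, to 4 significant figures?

31.11

Checks: ∠(SU, UN) = 90.00° ✓; |SK| = 8.100 ✓; ∠(SK, KT) = 90.00° ✓; |KT| = 28.40 ✓; |NT| = 52.25 ✓.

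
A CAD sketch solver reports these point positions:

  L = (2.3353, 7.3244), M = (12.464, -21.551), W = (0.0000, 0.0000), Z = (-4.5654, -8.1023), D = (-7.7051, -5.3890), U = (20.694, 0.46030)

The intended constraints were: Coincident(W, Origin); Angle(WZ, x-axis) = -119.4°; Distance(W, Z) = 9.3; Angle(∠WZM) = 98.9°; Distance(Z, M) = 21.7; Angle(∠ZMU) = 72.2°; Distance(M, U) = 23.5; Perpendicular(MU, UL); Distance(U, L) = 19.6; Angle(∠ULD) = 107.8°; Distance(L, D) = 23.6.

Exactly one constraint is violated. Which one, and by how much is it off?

Distance(L, D) = 23.6 — off by 7.40.

W = (0.00, 0.00) ✓; WZ at -119.4° ✓; |WZ| = 9.300 ✓; ∠WZM = 98.90° ✓; |ZM| = 21.70 ✓; ∠ZMU = 72.20° ✓; |MU| = 23.50 ✓; ∠(MU, UL) = 90.00° ✓; |UL| = 19.60 ✓; ∠ULD = 107.8° ✓; |LD| = 16.20 ✗.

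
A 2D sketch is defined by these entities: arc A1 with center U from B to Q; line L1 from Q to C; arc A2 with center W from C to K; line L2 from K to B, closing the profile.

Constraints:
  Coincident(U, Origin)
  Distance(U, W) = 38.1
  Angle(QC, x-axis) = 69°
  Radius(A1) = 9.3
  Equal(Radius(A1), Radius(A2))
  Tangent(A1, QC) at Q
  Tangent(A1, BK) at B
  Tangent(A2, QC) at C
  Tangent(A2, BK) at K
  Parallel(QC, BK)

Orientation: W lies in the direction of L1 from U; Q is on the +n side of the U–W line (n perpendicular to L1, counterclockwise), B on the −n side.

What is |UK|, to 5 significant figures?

39.219

The slot axis is L1's direction at 69.0°, so u = (cos 69.0°, sin 69.0°) = (0.35837, 0.93358) and n = (−sin 69.0°, cos 69.0°) = (-0.93358, 0.35837). U is at the origin and W lies 38.1 along u from U, so W = 38.1·u = (13.654, 35.569). Tangency of A1 to both parallel lines with radius 9.3 puts Q and B at U ± 9.3·n: Q = (-8.6823, 3.3328), B = (8.6823, -3.3328). Equal radii place C and K the same way about W: C = W + 9.3·n = (4.9715, 38.902), K = W − 9.3·n = (22.336, 32.237). Then |UK| = |K − U| = 39.219.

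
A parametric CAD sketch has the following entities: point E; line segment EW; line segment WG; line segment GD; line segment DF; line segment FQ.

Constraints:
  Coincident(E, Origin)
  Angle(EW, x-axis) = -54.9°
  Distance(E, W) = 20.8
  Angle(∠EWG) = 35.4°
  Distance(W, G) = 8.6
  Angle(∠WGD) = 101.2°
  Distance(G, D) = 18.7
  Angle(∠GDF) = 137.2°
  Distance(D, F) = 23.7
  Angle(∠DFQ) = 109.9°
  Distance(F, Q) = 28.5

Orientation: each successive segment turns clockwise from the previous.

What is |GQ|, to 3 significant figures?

49.2

E is at the origin; EW runs at -54.9° with length 20.8, so W = (12.0, -17.0). ∠EWG = 35.4° gives WG at 160° from the x-axis; with |WG| = 8.6, G = (3.85, -14.1). ∠WGD = 101.2° gives GD at 81.7° from the x-axis; with |GD| = 18.7, D = (6.55, 4.36). ∠GDF = 137.2° gives DF at 38.9° from the x-axis; with |DF| = 23.7, F = (25.0, 19.2). ∠DFQ = 109.9° gives FQ at -31.2° from the x-axis; with |FQ| = 28.5, Q = (49.4, 4.48). Then |GQ| = |Q − G| = 49.2.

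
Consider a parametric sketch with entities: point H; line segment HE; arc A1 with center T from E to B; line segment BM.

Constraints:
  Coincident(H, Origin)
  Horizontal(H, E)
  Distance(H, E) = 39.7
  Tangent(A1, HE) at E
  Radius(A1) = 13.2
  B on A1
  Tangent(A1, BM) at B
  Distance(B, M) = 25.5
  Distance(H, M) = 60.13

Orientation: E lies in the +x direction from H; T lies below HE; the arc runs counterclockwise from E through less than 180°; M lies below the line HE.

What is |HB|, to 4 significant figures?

35.50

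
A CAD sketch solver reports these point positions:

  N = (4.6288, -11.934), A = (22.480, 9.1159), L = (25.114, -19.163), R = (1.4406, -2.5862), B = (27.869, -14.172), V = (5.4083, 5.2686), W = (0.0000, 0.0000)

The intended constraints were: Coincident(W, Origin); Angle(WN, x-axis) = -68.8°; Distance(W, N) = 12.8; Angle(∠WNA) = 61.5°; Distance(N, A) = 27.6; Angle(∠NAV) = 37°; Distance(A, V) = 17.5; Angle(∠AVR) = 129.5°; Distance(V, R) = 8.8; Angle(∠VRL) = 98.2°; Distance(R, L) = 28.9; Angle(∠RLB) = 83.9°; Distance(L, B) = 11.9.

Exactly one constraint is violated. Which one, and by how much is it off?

Distance(L, B) = 11.9 — off by 6.20.

W = (0.00, 0.00) ✓; WN at -68.80° ✓; |WN| = 12.80 ✓; ∠WNA = 61.50° ✓; |NA| = 27.60 ✓; ∠NAV = 37.00° ✓; |AV| = 17.50 ✓; ∠AVR = 129.5° ✓; |VR| = 8.800 ✓; ∠VRL = 98.20° ✓; |RL| = 28.90 ✓; ∠RLB = 83.90° ✓; |LB| = 5.701 ✗.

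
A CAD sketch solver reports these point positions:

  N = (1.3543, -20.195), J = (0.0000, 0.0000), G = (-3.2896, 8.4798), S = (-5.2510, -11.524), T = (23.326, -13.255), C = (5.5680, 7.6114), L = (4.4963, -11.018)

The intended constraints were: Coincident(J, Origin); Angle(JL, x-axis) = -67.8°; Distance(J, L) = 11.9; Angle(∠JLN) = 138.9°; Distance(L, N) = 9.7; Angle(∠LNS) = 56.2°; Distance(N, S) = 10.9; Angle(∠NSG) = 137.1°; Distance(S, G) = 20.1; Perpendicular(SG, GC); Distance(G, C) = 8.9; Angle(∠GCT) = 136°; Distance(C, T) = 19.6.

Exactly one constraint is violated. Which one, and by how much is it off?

Distance(C, T) = 19.6 — off by 7.80.

J = (0.00, 0.00) ✓; JL at -67.80° ✓; |JL| = 11.90 ✓; ∠JLN = 138.9° ✓; |LN| = 9.700 ✓; ∠LNS = 56.20° ✓; |NS| = 10.90 ✓; ∠NSG = 137.1° ✓; |SG| = 20.10 ✓; ∠(SG, GC) = 90.00° ✓; |GC| = 8.900 ✓; ∠GCT = 136.0° ✓; |CT| = 27.40 ✗.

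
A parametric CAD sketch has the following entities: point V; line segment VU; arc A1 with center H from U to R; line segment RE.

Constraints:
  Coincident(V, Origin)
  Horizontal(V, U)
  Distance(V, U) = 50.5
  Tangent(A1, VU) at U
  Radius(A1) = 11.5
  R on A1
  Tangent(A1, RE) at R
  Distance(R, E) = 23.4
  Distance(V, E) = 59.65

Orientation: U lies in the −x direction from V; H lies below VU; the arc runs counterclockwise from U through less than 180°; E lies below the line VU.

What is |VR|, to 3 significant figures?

62.6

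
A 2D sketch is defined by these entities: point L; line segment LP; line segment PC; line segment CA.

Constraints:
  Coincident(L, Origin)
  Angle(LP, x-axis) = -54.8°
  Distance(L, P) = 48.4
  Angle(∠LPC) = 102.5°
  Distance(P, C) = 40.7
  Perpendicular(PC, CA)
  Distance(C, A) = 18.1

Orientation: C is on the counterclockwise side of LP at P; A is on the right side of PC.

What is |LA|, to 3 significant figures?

83.0

∠LPC = 102.5°, so PC runs at -54.8° + (180° − 102.5°) = 22.7° from the x-axis; with |PC| = 40.7, C = P + 40.7·(cos 22.7°, sin 22.7°) = (65.4, -23.8). The perpendicularity gives CA at right angles to PC; with |CA| = 18.1 on the right of PC, A = C + 18.1·(0.386, -0.923) = (72.4, -40.5). Then |LA| = |A − L| = 83.0.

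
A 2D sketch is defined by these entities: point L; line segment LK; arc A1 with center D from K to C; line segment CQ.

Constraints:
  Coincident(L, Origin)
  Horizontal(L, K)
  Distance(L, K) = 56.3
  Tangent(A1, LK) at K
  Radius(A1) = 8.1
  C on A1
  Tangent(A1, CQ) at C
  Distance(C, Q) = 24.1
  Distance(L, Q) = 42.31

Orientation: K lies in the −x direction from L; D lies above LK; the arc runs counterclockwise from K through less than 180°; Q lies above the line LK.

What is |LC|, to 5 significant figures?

49.853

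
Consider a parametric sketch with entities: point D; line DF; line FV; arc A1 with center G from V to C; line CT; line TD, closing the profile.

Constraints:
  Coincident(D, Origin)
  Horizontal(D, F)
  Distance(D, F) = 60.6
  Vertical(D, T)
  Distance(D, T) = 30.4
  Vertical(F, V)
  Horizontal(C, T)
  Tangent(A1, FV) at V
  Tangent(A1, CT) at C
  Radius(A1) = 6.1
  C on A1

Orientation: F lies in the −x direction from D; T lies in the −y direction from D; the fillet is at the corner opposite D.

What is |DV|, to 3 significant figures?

65.3

D is at the origin; DF is horizontal with |DF| = 60.6 and F on the −x side, so F = (-60.6, 0.00). DT is vertical with |DT| = 30.4 and T on the −y side, so T = (0.00, -30.4). The virtual corner opposite D is at (-60.6, -30.4). The tangent condition forces GV to be normal to FV and A1 meets CT tangentially, so GC is at right angles to CT, with radius 6.1, so the center G sits 6.1 in from both sides at G = (-54.5, -24.3). That places the tangent points at V = (-60.6, -24.3) on FV and C = (-54.5, -30.4) on CT. Then |DV| = |V − D| = 65.3.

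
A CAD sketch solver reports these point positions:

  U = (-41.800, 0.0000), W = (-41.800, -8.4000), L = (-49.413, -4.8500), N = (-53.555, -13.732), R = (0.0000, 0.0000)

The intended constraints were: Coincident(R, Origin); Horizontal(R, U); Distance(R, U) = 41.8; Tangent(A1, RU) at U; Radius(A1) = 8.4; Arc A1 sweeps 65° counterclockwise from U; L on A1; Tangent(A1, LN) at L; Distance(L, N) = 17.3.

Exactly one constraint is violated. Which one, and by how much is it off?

Distance(L, N) = 17.3 — off by 7.50.

R = (0.00, 0.00) ✓; R.y = 0.00, U.y = 0.00 ✓; |RU| = 41.80 ✓; ∠(WU, UR) = 90.00° ✓; |WU| = 8.400 ✓; bearing(W→L) − bearing(W→U) = 65.00° ✓; |WL| = 8.400 ✓; ∠(WL, LN) = 90.00° ✓; |LN| = 9.800 ✗.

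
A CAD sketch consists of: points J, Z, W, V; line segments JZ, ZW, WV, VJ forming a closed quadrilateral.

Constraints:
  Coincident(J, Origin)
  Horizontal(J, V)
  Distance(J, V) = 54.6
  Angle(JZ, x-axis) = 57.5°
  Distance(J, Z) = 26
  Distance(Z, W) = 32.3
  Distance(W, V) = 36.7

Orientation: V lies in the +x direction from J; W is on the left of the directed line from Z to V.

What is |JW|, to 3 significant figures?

55.8

Checks: |ZW| = 32.30 ✓; |WV| = 36.70 ✓.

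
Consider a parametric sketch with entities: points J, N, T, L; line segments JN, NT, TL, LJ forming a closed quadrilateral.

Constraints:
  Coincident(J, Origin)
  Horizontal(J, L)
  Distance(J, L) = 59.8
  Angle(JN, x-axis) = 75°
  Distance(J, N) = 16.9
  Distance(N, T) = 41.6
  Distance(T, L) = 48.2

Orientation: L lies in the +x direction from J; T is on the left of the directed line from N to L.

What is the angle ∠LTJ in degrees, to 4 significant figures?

69.47°

Checks: |NT| = 41.60 ✓; |TL| = 48.20 ✓.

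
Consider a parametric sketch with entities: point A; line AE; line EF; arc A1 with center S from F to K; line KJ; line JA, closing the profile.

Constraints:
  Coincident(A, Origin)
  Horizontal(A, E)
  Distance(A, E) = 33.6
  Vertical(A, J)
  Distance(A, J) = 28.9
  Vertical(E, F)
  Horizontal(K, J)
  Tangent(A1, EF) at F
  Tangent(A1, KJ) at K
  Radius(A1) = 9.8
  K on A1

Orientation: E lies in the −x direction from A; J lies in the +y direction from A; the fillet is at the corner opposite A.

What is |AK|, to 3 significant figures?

37.4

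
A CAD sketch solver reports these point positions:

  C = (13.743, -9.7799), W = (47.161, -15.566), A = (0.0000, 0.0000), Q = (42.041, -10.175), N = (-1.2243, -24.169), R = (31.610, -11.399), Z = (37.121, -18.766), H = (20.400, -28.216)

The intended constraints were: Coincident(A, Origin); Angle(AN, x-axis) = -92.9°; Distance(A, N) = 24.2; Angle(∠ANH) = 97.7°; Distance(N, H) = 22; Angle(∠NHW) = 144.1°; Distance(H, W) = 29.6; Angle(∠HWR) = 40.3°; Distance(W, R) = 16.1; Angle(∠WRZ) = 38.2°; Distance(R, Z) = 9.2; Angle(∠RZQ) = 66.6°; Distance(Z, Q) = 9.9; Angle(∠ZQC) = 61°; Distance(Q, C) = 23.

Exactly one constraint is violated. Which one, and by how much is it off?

Distance(Q, C) = 23 — off by 5.30.

A = (0.00, 0.00) ✓; AN at -92.90° ✓; |AN| = 24.20 ✓; ∠ANH = 97.70° ✓; |NH| = 22.00 ✓; ∠NHW = 144.1° ✓; |HW| = 29.60 ✓; ∠HWR = 40.30° ✓; |WR| = 16.10 ✓; ∠WRZ = 38.20° ✓; |RZ| = 9.200 ✓; ∠RZQ = 66.60° ✓; |ZQ| = 9.900 ✓; ∠ZQC = 61.00° ✓; |QC| = 28.30 ✗.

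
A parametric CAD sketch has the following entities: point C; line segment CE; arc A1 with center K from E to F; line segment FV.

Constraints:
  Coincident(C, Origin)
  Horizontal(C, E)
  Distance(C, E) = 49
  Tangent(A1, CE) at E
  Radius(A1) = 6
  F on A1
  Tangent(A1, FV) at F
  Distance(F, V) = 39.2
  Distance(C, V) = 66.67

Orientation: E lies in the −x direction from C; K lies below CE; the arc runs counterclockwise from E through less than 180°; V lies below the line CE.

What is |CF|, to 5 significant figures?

55.362

Checks: |KF| = 6.000 ✓; ∠(KF, FV) = 90.00° ✓; |FV| = 39.20 ✓; |CV| = 66.67 ✓.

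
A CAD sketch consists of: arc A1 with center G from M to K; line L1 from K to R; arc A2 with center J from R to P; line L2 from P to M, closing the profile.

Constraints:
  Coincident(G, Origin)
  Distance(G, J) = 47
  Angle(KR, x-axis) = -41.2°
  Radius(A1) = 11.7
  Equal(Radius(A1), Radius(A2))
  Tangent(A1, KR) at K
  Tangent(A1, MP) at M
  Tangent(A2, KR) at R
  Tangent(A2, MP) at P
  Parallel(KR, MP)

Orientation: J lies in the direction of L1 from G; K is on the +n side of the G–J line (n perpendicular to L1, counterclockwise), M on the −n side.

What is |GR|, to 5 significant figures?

48.434

The slot axis is L1's direction at -41.2°, so u = (cos -41.2°, sin -41.2°) = (0.75241, -0.65869) and n = (−sin -41.2°, cos -41.2°) = (0.65869, 0.75241). G is at the origin and J lies 47.0 along u from G, so J = 47.0·u = (35.364, -30.958). Tangency of A1 to both parallel lines with radius 11.7 puts K and M at G ± 11.7·n: K = (7.7067, 8.8033), M = (-7.7067, -8.8033). Equal radii place R and P the same way about J: R = J + 11.7·n = (43.070, -22.155), P = J − 11.7·n = (27.657, -39.762). Then |GR| = |R − G| = 48.434.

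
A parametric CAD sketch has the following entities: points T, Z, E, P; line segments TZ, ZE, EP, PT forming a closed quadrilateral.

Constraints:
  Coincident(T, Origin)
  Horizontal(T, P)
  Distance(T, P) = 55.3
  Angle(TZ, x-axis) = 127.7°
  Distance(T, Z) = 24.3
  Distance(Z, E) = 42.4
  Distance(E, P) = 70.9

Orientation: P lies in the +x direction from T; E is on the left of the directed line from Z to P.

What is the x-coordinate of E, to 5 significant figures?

9.3763

Checks: |ZE| = 42.40 ✓; |EP| = 70.90 ✓.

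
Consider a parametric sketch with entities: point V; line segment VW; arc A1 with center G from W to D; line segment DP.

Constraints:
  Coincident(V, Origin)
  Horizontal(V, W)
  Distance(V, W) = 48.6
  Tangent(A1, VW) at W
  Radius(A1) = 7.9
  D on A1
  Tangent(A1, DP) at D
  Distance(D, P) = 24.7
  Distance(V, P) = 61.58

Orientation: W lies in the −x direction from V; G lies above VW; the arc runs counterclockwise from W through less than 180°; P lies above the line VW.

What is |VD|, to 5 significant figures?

42.875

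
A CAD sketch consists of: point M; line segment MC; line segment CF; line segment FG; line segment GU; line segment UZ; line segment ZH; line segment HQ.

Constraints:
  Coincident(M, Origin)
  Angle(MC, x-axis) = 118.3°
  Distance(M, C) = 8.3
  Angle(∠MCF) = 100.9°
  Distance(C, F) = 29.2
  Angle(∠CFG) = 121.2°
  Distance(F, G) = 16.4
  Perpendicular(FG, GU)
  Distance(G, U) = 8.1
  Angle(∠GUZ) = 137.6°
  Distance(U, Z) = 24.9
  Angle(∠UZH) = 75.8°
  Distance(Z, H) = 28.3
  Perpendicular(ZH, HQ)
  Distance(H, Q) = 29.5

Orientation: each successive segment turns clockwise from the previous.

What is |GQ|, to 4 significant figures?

15.46

∠UZH = 75.8° gives ZH at 103.8° from the x-axis; with |ZH| = 28.3, H = (2.690, 28.42). ZH is perpendicular to HQ, so HQ runs at 13.80°; with |HQ| = 29.5, Q = (31.34, 35.46). Then |GQ| = |Q − G| = 15.46.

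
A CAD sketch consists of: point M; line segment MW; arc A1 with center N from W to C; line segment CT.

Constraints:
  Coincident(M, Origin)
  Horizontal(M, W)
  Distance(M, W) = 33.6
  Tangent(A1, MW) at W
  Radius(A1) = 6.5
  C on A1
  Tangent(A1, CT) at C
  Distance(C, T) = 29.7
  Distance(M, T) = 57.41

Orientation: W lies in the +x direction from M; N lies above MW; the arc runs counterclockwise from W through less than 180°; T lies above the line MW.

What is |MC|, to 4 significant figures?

40.29

Checks: M = (0.00, 0.00) ✓; ∠(NW, WM) = 90.00° ✓; |NC| = 6.500 ✓; ∠(NC, CT) = 90.00° ✓; |CT| = 29.70 ✓; |MT| = 57.41 ✓.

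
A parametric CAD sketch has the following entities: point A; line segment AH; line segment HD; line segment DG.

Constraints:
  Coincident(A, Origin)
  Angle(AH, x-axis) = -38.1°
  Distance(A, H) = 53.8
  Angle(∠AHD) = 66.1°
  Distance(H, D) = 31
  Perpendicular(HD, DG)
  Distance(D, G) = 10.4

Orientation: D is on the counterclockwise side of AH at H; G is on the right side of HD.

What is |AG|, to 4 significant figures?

60.29

A is at the origin; AH runs at -38.1° with length 53.8, so H = 53.8·(cos -38.1°, sin -38.1°) = (42.34, -33.20). ∠AHD = 66.1°, so HD runs at -38.1° + (180° − 66.1°) = 75.80° from the x-axis; with |HD| = 31.0, D = H + 31.0·(cos 75.80°, sin 75.80°) = (49.94, -3.144). HD ⟂ DG; with |DG| = 10.4 on the right of HD, G = D + 10.4·(0.9694, -0.2453) = (60.02, -5.695). Then |AG| = |G − A| = 60.29.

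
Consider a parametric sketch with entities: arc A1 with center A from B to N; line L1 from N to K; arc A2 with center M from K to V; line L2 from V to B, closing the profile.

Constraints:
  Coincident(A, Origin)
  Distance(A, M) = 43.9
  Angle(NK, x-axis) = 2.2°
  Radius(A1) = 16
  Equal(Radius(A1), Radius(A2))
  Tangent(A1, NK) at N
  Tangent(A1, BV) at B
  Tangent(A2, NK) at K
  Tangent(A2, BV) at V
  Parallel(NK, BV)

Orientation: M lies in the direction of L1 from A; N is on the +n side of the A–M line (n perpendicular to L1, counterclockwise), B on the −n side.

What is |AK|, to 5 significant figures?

46.725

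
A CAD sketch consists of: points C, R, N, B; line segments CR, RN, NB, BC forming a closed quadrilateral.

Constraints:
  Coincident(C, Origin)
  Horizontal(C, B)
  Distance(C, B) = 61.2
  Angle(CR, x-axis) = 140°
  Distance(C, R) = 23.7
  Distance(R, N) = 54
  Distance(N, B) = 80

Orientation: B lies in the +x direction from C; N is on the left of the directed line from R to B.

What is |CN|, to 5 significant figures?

62.171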